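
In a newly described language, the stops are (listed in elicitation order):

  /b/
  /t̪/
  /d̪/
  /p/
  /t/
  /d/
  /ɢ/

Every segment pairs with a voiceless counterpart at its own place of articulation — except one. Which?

/ɢ/

Bilabial: /p/ ~ /b/
Dental: /t̪/ ~ /d̪/
Alveolar: /t/ ~ /d/
Uvular: only /ɢ/ (voiced); no voiceless partner.
So /ɢ/ is the unpaired segment.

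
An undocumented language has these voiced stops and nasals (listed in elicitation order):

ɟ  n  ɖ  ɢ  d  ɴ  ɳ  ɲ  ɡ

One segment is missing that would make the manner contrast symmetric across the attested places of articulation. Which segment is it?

/ŋ/

alveolar: oral stop /d/, nasal /n/.
retroflex: oral stop /ɖ/, nasal /ɳ/.
palatal: oral stop /ɟ/, nasal /ɲ/.
velar: oral stop /ɡ/, nasal —.
uvular: oral stop /ɢ/, nasal /ɴ/.
The velar row has no nasal member, so the gap is the velar nasal /ŋ/.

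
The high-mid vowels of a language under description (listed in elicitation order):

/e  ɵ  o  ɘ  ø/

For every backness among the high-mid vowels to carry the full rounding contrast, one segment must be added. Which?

/ɤ/

backness          unrounded  rounded 
front             e         ø       
central           ɘ         ɵ       
back              —         o       
The back row has no unrounded member, so the gap is the back unrounded vowel /ɤ/.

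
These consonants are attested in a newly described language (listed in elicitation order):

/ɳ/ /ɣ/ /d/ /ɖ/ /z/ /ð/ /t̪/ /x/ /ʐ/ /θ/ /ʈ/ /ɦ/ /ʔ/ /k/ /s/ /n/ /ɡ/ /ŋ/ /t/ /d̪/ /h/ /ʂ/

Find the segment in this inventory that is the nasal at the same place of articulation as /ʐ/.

/ɳ/

/ʐ/ is a voiced retroflex fricative.
The nasal at the same place is a retroflex nasal — in this inventory, /ɳ/.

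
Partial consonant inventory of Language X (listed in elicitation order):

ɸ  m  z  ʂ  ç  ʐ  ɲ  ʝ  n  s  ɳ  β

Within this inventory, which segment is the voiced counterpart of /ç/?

/ʝ/

/ç/ is a voiceless palatal fricative.
The voiced counterpart is a voiced palatal fricative — in this inventory, /ʝ/.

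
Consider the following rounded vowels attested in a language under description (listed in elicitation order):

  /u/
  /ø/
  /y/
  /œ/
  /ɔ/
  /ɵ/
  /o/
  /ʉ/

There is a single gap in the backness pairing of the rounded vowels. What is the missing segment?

/ɞ/

Front: /y/ (high), /ø/ (high-mid), /œ/ (low-mid).
Central: /ʉ/ (high), /ɵ/ (high-mid).
Back: /u/ (high), /o/ (high-mid), /ɔ/ (low-mid).
The low-mid row has no central member, so the gap is the low-mid central rounded vowel /ɞ/.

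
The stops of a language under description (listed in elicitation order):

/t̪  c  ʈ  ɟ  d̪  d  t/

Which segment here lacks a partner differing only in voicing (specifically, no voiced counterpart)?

/ʈ/

Dental: /t̪/ ~ /d̪/
Alveolar: /t/ ~ /d/
Palatal: /c/ ~ /ɟ/
Retroflex: only /ʈ/ (voiceless); no voiced partner.
So /ʈ/ is the unpaired segment.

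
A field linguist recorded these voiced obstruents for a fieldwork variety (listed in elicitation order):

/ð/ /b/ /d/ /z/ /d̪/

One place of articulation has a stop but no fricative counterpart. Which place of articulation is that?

bilabial

place of articulation  stop      fricative
bilabial          b         —       
dental            d̪        ð       
alveolar          d         z       
Every place of articulation has a fricative member except bilabial, where /β/ would be expected.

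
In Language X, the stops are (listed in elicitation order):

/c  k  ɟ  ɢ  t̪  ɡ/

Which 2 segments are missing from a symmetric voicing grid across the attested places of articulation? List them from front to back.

/d̪/, /q/

dental: voiceless /t̪/, voiced —.
palatal: voiceless /c/, voiced /ɟ/.
velar: voiceless /k/, voiced /ɡ/.
uvular: voiceless —, voiced /ɢ/.
Gaps, from front to back: dental lacks voiced (/d̪/); uvular lacks voiceless (/q/).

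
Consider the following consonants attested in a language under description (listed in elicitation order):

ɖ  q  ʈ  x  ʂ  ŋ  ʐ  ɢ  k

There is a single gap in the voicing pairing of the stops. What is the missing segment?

retroflex: voiceless /ʈ/, voiced /ɖ/.
velar: voiceless /k/, voiced —.
uvular: voiceless /q/, voiced /ɢ/.
The velar row has no voiced member, so the gap is the voiced velar stop /ɡ/.

/ɡ/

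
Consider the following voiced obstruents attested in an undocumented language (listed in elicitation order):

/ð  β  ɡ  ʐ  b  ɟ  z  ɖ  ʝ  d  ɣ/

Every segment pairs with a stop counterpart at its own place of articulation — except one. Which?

/ð/

Bilabial: /b/ ~ /β/
Alveolar: /d/ ~ /z/
Retroflex: /ɖ/ ~ /ʐ/
Palatal: /ɟ/ ~ /ʝ/
Velar: /ɡ/ ~ /ɣ/
Dental: only /ð/ (fricative); no stop partner.
So /ð/ is the unpaired segment.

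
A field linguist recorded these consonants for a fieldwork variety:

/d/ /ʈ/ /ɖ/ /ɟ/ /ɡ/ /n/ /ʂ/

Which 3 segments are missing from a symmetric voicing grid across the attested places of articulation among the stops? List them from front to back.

alveolar: voiceless —, voiced /d/.
retroflex: voiceless /ʈ/, voiced /ɖ/.
palatal: voiceless —, voiced /ɟ/.
velar: voiceless —, voiced /ɡ/.
Gaps, from front to back: alveolar lacks voiceless (/t/); palatal lacks voiceless (/c/); velar lacks voiceless (/k/).

/t/, /c/, /k/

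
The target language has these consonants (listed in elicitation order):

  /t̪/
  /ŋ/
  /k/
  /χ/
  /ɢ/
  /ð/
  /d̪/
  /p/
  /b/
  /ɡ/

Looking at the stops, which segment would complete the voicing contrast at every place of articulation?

bilabial: voiceless /p/, voiced /b/.
dental: voiceless /t̪/, voiced /d̪/.
velar: voiceless /k/, voiced /ɡ/.
uvular: voiceless —, voiced /ɢ/.
The uvular row has no voiceless member, so the gap is the voiceless uvular stop /q/.

/q/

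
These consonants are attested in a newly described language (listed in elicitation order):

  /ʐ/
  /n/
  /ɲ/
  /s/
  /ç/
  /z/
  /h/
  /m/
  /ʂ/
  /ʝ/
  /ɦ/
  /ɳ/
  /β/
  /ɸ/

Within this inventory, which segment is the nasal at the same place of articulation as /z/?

/n/

/z/ is a voiced alveolar fricative.
The nasal at the same place is an alveolar nasal — in this inventory, /n/.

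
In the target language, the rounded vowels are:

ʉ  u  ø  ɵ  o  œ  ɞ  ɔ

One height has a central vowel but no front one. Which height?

high: front —, central /ʉ/, back /u/.
high-mid: front /ø/, central /ɵ/, back /o/.
low-mid: front /œ/, central /ɞ/, back /ɔ/.
Every height has a front member except high, where /y/ would be expected.

high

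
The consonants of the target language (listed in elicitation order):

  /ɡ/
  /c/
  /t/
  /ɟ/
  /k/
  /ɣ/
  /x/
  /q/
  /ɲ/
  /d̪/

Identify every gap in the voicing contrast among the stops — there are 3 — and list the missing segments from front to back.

/t̪/, /d/, /ɢ/

dental: voiceless —, voiced /d̪/.
alveolar: voiceless /t/, voiced —.
palatal: voiceless /c/, voiced /ɟ/.
velar: voiceless /k/, voiced /ɡ/.
uvular: voiceless /q/, voiced —.
Gaps, from front to back: dental lacks voiceless (/t̪/); alveolar lacks voiced (/d/); uvular lacks voiced (/ɢ/).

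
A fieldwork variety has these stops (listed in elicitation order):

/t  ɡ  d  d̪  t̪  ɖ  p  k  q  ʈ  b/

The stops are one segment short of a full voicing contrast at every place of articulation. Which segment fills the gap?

/ɢ/

bilabial: voiceless /p/, voiced /b/.
dental: voiceless /t̪/, voiced /d̪/.
alveolar: voiceless /t/, voiced /d/.
retroflex: voiceless /ʈ/, voiced /ɖ/.
velar: voiceless /k/, voiced /ɡ/.
uvular: voiceless /q/, voiced —.
The uvular row has no voiced member, so the gap is the voiced uvular stop /ɢ/.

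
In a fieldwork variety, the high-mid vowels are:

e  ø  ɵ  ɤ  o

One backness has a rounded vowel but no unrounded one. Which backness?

backness          unrounded  rounded 
front             e         ø       
central           —         ɵ       
back              ɤ         o       
Every backness has an unrounded member except central, where /ɘ/ would be expected.

central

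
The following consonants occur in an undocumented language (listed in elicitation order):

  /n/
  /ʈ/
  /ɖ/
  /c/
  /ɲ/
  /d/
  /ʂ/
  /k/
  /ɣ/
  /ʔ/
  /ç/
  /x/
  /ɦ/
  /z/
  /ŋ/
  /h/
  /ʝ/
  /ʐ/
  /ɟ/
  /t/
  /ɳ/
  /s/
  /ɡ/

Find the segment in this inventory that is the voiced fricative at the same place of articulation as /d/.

/z/

/d/ is a voiced alveolar stop.
The voiced fricative at the same place is a voiced alveolar fricative — in this inventory, /z/.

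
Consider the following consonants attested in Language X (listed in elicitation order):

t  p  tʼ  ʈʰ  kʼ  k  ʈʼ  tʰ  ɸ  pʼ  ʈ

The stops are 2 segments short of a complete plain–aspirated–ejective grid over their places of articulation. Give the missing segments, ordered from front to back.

/pʰ/, /kʰ/

bilabial: plain /p/, aspirated —, ejective /pʼ/.
alveolar: plain /t/, aspirated /tʰ/, ejective /tʼ/.
retroflex: plain /ʈ/, aspirated /ʈʰ/, ejective /ʈʼ/.
velar: plain /k/, aspirated —, ejective /kʼ/.
Gaps, from front to back: bilabial lacks aspirated (/pʰ/); velar lacks aspirated (/kʰ/).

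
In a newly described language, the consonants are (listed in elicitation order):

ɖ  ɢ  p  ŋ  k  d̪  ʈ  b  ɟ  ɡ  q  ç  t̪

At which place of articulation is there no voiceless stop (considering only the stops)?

palatal

Voiceless: /p/ (bilabial), /t̪/ (dental), /ʈ/ (retroflex), /k/ (velar), /q/ (uvular).
Voiced: /b/ (bilabial), /d̪/ (dental), /ɖ/ (retroflex), /ɟ/ (palatal), /ɡ/ (velar), /ɢ/ (uvular).
Every place of articulation has a voiceless member except palatal, where /c/ would be expected.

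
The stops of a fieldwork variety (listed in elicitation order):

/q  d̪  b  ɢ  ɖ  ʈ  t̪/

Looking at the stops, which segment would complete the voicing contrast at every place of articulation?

/p/

place of articulation  voiceless  voiced  
bilabial          —         b       
dental            t̪        d̪      
retroflex         ʈ         ɖ       
uvular            q         ɢ       
The bilabial row has no voiceless member, so the gap is the voiceless bilabial stop /p/.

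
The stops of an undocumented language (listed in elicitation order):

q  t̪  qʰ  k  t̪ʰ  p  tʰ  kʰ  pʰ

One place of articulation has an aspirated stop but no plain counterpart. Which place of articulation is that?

Plain: /p/ (bilabial), /t̪/ (dental), /k/ (velar), /q/ (uvular).
Aspirated: /pʰ/ (bilabial), /t̪ʰ/ (dental), /tʰ/ (alveolar), /kʰ/ (velar), /qʰ/ (uvular).
Every place of articulation has a plain member except alveolar, where /t/ would be expected.

alveolar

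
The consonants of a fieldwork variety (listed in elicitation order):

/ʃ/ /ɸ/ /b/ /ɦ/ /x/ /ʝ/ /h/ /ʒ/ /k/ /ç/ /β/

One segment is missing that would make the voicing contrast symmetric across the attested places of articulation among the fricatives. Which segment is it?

bilabial: voiceless /ɸ/, voiced /β/.
postalveolar: voiceless /ʃ/, voiced /ʒ/.
palatal: voiceless /ç/, voiced /ʝ/.
velar: voiceless /x/, voiced —.
glottal: voiceless /h/, voiced /ɦ/.
The velar row has no voiced member, so the gap is the voiced velar fricative /ɣ/.

/ɣ/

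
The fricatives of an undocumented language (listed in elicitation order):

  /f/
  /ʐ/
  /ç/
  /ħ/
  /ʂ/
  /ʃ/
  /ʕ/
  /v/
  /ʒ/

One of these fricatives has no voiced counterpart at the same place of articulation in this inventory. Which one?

/ç/

Labiodental: /f/ ~ /v/
Postalveolar: /ʃ/ ~ /ʒ/
Retroflex: /ʂ/ ~ /ʐ/
Pharyngeal: /ħ/ ~ /ʕ/
Palatal: only /ç/ (voiceless); no voiced partner.
So /ç/ is the unpaired segment.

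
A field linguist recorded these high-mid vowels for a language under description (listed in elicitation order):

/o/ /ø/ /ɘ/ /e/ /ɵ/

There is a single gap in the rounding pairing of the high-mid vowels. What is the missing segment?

/ɤ/

front: unrounded /e/, rounded /ø/.
central: unrounded /ɘ/, rounded /ɵ/.
back: unrounded —, rounded /o/.
The back row has no unrounded member, so the gap is the back unrounded vowel /ɤ/.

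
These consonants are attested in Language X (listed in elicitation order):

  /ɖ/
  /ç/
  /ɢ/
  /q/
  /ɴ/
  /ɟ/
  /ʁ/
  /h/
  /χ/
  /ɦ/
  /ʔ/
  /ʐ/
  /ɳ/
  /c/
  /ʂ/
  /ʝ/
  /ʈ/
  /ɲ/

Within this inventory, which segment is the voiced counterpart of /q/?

/q/ is a voiceless uvular stop.
The voiced counterpart is a voiced uvular stop — in this inventory, /ɢ/.

/ɢ/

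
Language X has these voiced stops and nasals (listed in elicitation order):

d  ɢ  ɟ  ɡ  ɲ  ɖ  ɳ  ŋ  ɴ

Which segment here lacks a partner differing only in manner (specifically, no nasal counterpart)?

Retroflex: /ɖ/ ~ /ɳ/
Palatal: /ɟ/ ~ /ɲ/
Velar: /ɡ/ ~ /ŋ/
Uvular: /ɢ/ ~ /ɴ/
Alveolar: only /d/ (oral stop); no nasal partner.
So /d/ is the unpaired segment.

/d/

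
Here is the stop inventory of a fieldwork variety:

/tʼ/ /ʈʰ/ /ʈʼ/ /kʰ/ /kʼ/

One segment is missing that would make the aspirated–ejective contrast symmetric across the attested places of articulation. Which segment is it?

/tʰ/

Aspirated: /ʈʰ/ (retroflex), /kʰ/ (velar).
Ejective: /tʼ/ (alveolar), /ʈʼ/ (retroflex), /kʼ/ (velar).
The alveolar row has no aspirated member, so the gap is the aspirated alveolar stop /tʰ/.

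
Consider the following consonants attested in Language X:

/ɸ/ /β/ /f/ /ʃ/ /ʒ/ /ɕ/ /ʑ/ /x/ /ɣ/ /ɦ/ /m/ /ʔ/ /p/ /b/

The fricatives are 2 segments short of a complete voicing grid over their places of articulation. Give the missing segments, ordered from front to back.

/v/, /h/

place of articulation  voiceless  voiced  
bilabial          ɸ         β       
labiodental       f         —       
postalveolar      ʃ         ʒ       
alveolo-palatal   ɕ         ʑ       
velar             x         ɣ       
glottal           —         ɦ       
Gaps, from front to back: labiodental lacks voiced (/v/); glottal lacks voiceless (/h/).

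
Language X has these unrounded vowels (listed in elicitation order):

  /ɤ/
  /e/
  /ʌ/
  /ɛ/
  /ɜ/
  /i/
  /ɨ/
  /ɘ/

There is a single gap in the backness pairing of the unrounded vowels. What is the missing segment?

height            front     central   back    
high              i         ɨ         —       
high-mid          e         ɘ         ɤ       
low-mid           ɛ         ɜ         ʌ       
The high row has no back member, so the gap is the high back unrounded vowel /ɯ/.

/ɯ/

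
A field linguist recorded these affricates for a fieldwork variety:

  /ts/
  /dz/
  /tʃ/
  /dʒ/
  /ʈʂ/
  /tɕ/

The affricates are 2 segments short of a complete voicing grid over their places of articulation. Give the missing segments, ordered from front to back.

/ɖʐ/, /dʑ/

alveolar: voiceless /ts/, voiced /dz/.
postalveolar: voiceless /tʃ/, voiced /dʒ/.
retroflex: voiceless /ʈʂ/, voiced —.
alveolo-palatal: voiceless /tɕ/, voiced —.
Gaps, from front to back: retroflex lacks voiced (/ɖʐ/); alveolo-palatal lacks voiced (/dʑ/).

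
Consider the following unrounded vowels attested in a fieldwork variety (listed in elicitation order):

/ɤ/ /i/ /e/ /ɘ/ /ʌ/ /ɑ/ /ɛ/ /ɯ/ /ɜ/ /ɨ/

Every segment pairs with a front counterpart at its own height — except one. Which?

High: /i/ ~ /ɨ/ ~ /ɯ/
High-mid: /e/ ~ /ɘ/ ~ /ɤ/
Low-mid: /ɛ/ ~ /ɜ/ ~ /ʌ/
Low: only /ɑ/ (back); no front partner.
So /ɑ/ is the unpaired segment.

/ɑ/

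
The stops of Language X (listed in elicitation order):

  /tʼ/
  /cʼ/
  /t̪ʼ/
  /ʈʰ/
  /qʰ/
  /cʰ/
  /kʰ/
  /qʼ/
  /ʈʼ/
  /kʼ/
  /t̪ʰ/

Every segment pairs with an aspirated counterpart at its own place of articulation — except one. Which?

Dental: /t̪ʰ/ ~ /t̪ʼ/
Retroflex: /ʈʰ/ ~ /ʈʼ/
Palatal: /cʰ/ ~ /cʼ/
Velar: /kʰ/ ~ /kʼ/
Uvular: /qʰ/ ~ /qʼ/
Alveolar: only /tʼ/ (ejective); no aspirated partner.
So /tʼ/ is the unpaired segment.

/tʼ/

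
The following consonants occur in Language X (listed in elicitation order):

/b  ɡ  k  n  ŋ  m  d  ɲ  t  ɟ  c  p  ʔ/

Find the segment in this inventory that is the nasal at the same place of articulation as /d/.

/n/

/d/ is a voiced alveolar stop.
The nasal at the same place is an alveolar nasal — in this inventory, /n/.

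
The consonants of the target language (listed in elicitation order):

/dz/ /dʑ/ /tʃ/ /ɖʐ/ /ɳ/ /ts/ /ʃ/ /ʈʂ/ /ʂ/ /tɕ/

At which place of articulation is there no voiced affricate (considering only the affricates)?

alveolar: voiceless /ts/, voiced /dz/.
postalveolar: voiceless /tʃ/, voiced —.
retroflex: voiceless /ʈʂ/, voiced /ɖʐ/.
alveolo-palatal: voiceless /tɕ/, voiced /dʑ/.
Every place of articulation has a voiced member except postalveolar, where /dʒ/ would be expected.

postalveolar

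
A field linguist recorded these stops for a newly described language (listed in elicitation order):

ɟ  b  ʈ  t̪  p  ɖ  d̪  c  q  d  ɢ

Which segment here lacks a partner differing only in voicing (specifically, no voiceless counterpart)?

Bilabial: /p/ ~ /b/
Dental: /t̪/ ~ /d̪/
Retroflex: /ʈ/ ~ /ɖ/
Palatal: /c/ ~ /ɟ/
Uvular: /q/ ~ /ɢ/
Alveolar: only /d/ (voiced); no voiceless partner.
So /d/ is the unpaired segment.

/d/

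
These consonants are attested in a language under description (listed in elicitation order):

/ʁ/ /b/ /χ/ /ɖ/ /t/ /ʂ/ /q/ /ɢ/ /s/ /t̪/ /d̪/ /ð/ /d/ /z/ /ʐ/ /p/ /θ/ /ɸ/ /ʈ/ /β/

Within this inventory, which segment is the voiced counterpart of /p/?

/p/ is a voiceless bilabial stop.
The voiced counterpart is a voiced bilabial stop — in this inventory, /b/.

/b/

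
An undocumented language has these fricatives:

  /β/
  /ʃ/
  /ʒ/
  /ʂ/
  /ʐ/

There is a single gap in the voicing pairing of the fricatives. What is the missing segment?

/ɸ/

bilabial: voiceless —, voiced /β/.
postalveolar: voiceless /ʃ/, voiced /ʒ/.
retroflex: voiceless /ʂ/, voiced /ʐ/.
The bilabial row has no voiceless member, so the gap is the voiceless bilabial fricative /ɸ/.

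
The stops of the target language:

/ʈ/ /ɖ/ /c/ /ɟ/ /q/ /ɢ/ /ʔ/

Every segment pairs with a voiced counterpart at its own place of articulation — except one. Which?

/ʔ/

Retroflex: /ʈ/ ~ /ɖ/
Palatal: /c/ ~ /ɟ/
Uvular: /q/ ~ /ɢ/
Glottal: only /ʔ/ (voiceless); no voiced partner.
So /ʔ/ is the unpaired segment.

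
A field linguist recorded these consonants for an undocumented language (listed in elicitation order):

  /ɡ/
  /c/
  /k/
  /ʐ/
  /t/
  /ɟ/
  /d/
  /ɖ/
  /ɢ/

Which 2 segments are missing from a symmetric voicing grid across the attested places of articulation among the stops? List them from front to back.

Voiceless: /t/ (alveolar), /c/ (palatal), /k/ (velar).
Voiced: /d/ (alveolar), /ɖ/ (retroflex), /ɟ/ (palatal), /ɡ/ (velar), /ɢ/ (uvular).
Gaps, from front to back: retroflex lacks voiceless (/ʈ/); uvular lacks voiceless (/q/).

/ʈ/, /q/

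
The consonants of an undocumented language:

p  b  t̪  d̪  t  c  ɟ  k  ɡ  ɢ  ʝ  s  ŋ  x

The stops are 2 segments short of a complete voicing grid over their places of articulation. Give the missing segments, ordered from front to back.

/d/, /q/

Voiceless: /p/ (bilabial), /t̪/ (dental), /t/ (alveolar), /c/ (palatal), /k/ (velar).
Voiced: /b/ (bilabial), /d̪/ (dental), /ɟ/ (palatal), /ɡ/ (velar), /ɢ/ (uvular).
Gaps, from front to back: alveolar lacks voiced (/d/); uvular lacks voiceless (/q/).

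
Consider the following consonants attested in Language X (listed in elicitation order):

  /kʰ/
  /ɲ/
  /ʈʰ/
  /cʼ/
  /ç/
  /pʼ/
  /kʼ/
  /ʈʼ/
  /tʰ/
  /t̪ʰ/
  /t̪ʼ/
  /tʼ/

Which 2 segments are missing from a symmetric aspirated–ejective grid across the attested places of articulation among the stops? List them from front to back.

/pʰ/, /cʰ/

Aspirated: /t̪ʰ/ (dental), /tʰ/ (alveolar), /ʈʰ/ (retroflex), /kʰ/ (velar).
Ejective: /pʼ/ (bilabial), /t̪ʼ/ (dental), /tʼ/ (alveolar), /ʈʼ/ (retroflex), /cʼ/ (palatal), /kʼ/ (velar).
Gaps, from front to back: bilabial lacks aspirated (/pʰ/); palatal lacks aspirated (/cʰ/).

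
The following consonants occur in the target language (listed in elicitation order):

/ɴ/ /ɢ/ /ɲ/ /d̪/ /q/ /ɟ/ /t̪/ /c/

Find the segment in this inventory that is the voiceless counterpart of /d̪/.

/d̪/ is a voiced dental stop.
The voiceless counterpart is a voiceless dental stop — in this inventory, /t̪/.

/t̪/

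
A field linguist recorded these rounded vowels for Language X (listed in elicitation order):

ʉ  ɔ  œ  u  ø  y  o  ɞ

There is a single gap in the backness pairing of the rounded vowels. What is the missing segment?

/ɵ/

high: front /y/, central /ʉ/, back /u/.
high-mid: front /ø/, central —, back /o/.
low-mid: front /œ/, central /ɞ/, back /ɔ/.
The high-mid row has no central member, so the gap is the high-mid central rounded vowel /ɵ/.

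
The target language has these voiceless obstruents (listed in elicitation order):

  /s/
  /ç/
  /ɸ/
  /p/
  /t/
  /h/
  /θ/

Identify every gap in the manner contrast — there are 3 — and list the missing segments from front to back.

bilabial: stop /p/, fricative /ɸ/.
dental: stop —, fricative /θ/.
alveolar: stop /t/, fricative /s/.
palatal: stop —, fricative /ç/.
glottal: stop —, fricative /h/.
Gaps, from front to back: dental lacks stop (/t̪/); palatal lacks stop (/c/); glottal lacks stop (/ʔ/).

/t̪/, /c/, /ʔ/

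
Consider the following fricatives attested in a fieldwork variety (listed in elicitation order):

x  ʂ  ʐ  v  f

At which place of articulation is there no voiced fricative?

place of articulation  voiceless  voiced  
labiodental       f         v       
retroflex         ʂ         ʐ       
velar             x         —       
Every place of articulation has a voiced member except velar, where /ɣ/ would be expected.

velar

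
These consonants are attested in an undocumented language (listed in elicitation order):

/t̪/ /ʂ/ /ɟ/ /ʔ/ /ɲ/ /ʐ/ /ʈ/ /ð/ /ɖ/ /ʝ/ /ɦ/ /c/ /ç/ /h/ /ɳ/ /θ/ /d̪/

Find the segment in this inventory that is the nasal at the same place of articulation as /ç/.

/ç/ is a voiceless palatal fricative.
The nasal at the same place is a palatal nasal — in this inventory, /ɲ/.

/ɲ/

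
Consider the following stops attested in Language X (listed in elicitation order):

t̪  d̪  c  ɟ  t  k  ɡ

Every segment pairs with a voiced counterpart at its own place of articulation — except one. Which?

/t/

Dental: /t̪/ ~ /d̪/
Palatal: /c/ ~ /ɟ/
Velar: /k/ ~ /ɡ/
Alveolar: only /t/ (voiceless); no voiced partner.
So /t/ is the unpaired segment.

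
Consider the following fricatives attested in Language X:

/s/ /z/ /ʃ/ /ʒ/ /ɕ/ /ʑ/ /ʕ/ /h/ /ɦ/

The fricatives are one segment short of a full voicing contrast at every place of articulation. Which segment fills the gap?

place of articulation  voiceless  voiced  
alveolar          s         z       
postalveolar      ʃ         ʒ       
alveolo-palatal   ɕ         ʑ       
pharyngeal        —         ʕ       
glottal           h         ɦ       
The pharyngeal row has no voiceless member, so the gap is the voiceless pharyngeal fricative /ħ/.

/ħ/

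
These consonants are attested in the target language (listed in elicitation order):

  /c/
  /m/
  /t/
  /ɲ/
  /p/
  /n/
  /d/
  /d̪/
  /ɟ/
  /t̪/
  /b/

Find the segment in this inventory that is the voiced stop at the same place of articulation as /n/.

/n/ is an alveolar nasal.
The voiced stop at the same place is a voiced alveolar stop — in this inventory, /d/.

/d/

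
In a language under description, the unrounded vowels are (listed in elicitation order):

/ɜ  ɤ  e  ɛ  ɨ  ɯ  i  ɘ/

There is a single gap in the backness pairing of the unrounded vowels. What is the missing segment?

height            front     central   back    
high              i         ɨ         ɯ       
high-mid          e         ɘ         ɤ       
low-mid           ɛ         ɜ         —       
The low-mid row has no back member, so the gap is the low-mid back unrounded vowel /ʌ/.

/ʌ/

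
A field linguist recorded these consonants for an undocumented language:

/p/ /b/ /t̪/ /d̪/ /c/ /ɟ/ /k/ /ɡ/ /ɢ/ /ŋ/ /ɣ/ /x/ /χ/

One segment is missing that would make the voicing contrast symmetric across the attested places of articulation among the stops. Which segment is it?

Voiceless: /p/ (bilabial), /t̪/ (dental), /c/ (palatal), /k/ (velar).
Voiced: /b/ (bilabial), /d̪/ (dental), /ɟ/ (palatal), /ɡ/ (velar), /ɢ/ (uvular).
The uvular row has no voiceless member, so the gap is the voiceless uvular stop /q/.

/q/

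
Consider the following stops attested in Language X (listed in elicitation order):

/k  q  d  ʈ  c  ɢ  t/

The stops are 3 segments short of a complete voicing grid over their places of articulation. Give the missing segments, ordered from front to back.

Voiceless: /t/ (alveolar), /ʈ/ (retroflex), /c/ (palatal), /k/ (velar), /q/ (uvular).
Voiced: /d/ (alveolar), /ɢ/ (uvular).
Gaps, from front to back: retroflex lacks voiced (/ɖ/); palatal lacks voiced (/ɟ/); velar lacks voiced (/ɡ/).

/ɖ/, /ɟ/, /ɡ/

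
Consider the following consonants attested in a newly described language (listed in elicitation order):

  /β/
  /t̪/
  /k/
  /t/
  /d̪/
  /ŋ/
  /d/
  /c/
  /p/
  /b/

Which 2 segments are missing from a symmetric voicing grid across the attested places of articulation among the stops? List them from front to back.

/ɟ/, /ɡ/

bilabial: voiceless /p/, voiced /b/.
dental: voiceless /t̪/, voiced /d̪/.
alveolar: voiceless /t/, voiced /d/.
palatal: voiceless /c/, voiced —.
velar: voiceless /k/, voiced —.
Gaps, from front to back: palatal lacks voiced (/ɟ/); velar lacks voiced (/ɡ/).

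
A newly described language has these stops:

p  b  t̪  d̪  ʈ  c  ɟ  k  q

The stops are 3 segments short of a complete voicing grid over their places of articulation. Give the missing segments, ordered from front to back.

Voiceless: /p/ (bilabial), /t̪/ (dental), /ʈ/ (retroflex), /c/ (palatal), /k/ (velar), /q/ (uvular).
Voiced: /b/ (bilabial), /d̪/ (dental), /ɟ/ (palatal).
Gaps, from front to back: retroflex lacks voiced (/ɖ/); velar lacks voiced (/ɡ/); uvular lacks voiced (/ɢ/).

/ɖ/, /ɡ/, /ɢ/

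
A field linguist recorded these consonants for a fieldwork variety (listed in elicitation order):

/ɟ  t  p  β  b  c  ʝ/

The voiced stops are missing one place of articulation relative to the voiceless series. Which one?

alveolar

place of articulation  voiceless  voiced  
bilabial          p         b       
alveolar          t         —       
palatal           c         ɟ       
Every place of articulation has a voiced member except alveolar, where /d/ would be expected.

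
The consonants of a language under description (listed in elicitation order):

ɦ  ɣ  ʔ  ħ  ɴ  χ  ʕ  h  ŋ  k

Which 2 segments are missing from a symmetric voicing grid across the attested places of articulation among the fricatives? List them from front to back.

Voiceless: /χ/ (uvular), /ħ/ (pharyngeal), /h/ (glottal).
Voiced: /ɣ/ (velar), /ʕ/ (pharyngeal), /ɦ/ (glottal).
Gaps, from front to back: velar lacks voiceless (/x/); uvular lacks voiced (/ʁ/).

/x/, /ʁ/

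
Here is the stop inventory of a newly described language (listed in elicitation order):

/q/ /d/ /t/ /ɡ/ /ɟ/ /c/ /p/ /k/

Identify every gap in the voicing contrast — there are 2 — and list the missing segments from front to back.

/b/, /ɢ/

place of articulation  voiceless  voiced  
bilabial          p         —       
alveolar          t         d       
palatal           c         ɟ       
velar             k         ɡ       
uvular            q         —       
Gaps, from front to back: bilabial lacks voiced (/b/); uvular lacks voiced (/ɢ/).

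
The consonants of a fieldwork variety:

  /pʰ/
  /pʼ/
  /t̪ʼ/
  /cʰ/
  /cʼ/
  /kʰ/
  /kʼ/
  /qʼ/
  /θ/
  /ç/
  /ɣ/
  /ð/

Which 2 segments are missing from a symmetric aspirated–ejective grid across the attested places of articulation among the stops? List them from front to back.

/t̪ʰ/, /qʰ/

place of articulation  aspirated  ejective
bilabial          pʰ        pʼ      
dental            —         t̪ʼ     
palatal           cʰ        cʼ      
velar             kʰ        kʼ      
uvular            —         qʼ      
Gaps, from front to back: dental lacks aspirated (/t̪ʰ/); uvular lacks aspirated (/qʰ/).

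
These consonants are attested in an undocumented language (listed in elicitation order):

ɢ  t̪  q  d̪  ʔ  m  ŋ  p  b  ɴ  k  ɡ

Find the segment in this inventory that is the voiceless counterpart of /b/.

/b/ is a voiced bilabial stop.
The voiceless counterpart is a voiceless bilabial stop — in this inventory, /p/.

/p/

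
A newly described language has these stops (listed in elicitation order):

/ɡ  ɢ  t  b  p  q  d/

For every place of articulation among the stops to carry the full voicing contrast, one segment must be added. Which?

bilabial: voiceless /p/, voiced /b/.
alveolar: voiceless /t/, voiced /d/.
velar: voiceless —, voiced /ɡ/.
uvular: voiceless /q/, voiced /ɢ/.
The velar row has no voiceless member, so the gap is the voiceless velar stop /k/.

/k/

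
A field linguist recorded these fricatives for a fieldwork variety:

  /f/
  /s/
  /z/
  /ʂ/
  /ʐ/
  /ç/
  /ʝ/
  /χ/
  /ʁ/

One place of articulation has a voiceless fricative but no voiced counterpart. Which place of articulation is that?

labiodental

place of articulation  voiceless  voiced  
labiodental       f         —       
alveolar          s         z       
retroflex         ʂ         ʐ       
palatal           ç         ʝ       
uvular            χ         ʁ       
Every place of articulation has a voiced member except labiodental, where /v/ would be expected.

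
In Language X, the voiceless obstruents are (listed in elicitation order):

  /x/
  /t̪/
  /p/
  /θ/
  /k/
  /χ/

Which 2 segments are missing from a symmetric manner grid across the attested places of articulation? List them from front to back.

Stop: /p/ (bilabial), /t̪/ (dental), /k/ (velar).
Fricative: /θ/ (dental), /x/ (velar), /χ/ (uvular).
Gaps, from front to back: bilabial lacks fricative (/ɸ/); uvular lacks stop (/q/).

/ɸ/, /q/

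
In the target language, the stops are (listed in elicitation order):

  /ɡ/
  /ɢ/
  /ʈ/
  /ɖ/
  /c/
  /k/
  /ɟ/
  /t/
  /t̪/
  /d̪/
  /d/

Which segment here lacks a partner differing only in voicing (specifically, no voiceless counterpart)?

/ɢ/

Dental: /t̪/ ~ /d̪/
Alveolar: /t/ ~ /d/
Retroflex: /ʈ/ ~ /ɖ/
Palatal: /c/ ~ /ɟ/
Velar: /k/ ~ /ɡ/
Uvular: only /ɢ/ (voiced); no voiceless partner.
So /ɢ/ is the unpaired segment.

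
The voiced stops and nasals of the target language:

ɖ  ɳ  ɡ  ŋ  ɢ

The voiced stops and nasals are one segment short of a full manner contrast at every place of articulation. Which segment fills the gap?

Oral stop: /ɖ/ (retroflex), /ɡ/ (velar), /ɢ/ (uvular).
Nasal: /ɳ/ (retroflex), /ŋ/ (velar).
The uvular row has no nasal member, so the gap is the uvular nasal /ɴ/.

/ɴ/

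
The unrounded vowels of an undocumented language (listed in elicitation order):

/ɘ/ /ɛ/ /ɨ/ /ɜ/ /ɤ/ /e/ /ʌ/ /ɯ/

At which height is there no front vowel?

high

Front: /e/ (high-mid), /ɛ/ (low-mid).
Central: /ɨ/ (high), /ɘ/ (high-mid), /ɜ/ (low-mid).
Back: /ɯ/ (high), /ɤ/ (high-mid), /ʌ/ (low-mid).
Every height has a front member except high, where /i/ would be expected.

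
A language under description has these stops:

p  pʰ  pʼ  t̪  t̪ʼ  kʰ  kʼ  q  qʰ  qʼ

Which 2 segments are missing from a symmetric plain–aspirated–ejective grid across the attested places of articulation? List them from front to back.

place of articulation  plain     aspirated  ejective
bilabial          p         pʰ        pʼ      
dental            t̪        —         t̪ʼ     
velar             —         kʰ        kʼ      
uvular            q         qʰ        qʼ      
Gaps, from front to back: dental lacks aspirated (/t̪ʰ/); velar lacks plain (/k/).

/t̪ʰ/, /k/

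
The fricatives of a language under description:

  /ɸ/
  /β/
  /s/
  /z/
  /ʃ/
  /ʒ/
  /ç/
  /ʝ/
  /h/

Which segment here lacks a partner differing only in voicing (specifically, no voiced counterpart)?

Bilabial: /ɸ/ ~ /β/
Alveolar: /s/ ~ /z/
Postalveolar: /ʃ/ ~ /ʒ/
Palatal: /ç/ ~ /ʝ/
Glottal: only /h/ (voiceless); no voiced partner.
So /h/ is the unpaired segment.

/h/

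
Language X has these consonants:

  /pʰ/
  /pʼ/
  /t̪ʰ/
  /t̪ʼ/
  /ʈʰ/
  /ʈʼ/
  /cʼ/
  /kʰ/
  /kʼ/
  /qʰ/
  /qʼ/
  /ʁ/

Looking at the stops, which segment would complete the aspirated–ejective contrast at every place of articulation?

/cʰ/

Aspirated: /pʰ/ (bilabial), /t̪ʰ/ (dental), /ʈʰ/ (retroflex), /kʰ/ (velar), /qʰ/ (uvular).
Ejective: /pʼ/ (bilabial), /t̪ʼ/ (dental), /ʈʼ/ (retroflex), /cʼ/ (palatal), /kʼ/ (velar), /qʼ/ (uvular).
The palatal row has no aspirated member, so the gap is the aspirated palatal stop /cʰ/.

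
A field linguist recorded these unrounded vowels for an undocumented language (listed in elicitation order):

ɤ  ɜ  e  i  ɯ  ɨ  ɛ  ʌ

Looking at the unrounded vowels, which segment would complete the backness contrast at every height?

/ɘ/

height            front     central   back    
high              i         ɨ         ɯ       
high-mid          e         —         ɤ       
low-mid           ɛ         ɜ         ʌ       
The high-mid row has no central member, so the gap is the high-mid central unrounded vowel /ɘ/.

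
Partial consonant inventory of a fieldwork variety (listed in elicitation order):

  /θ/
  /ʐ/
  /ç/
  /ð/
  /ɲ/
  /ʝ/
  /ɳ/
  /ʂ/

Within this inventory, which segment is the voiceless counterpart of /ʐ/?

/ʐ/ is a voiced retroflex fricative.
The voiceless counterpart is a voiceless retroflex fricative — in this inventory, /ʂ/.

/ʂ/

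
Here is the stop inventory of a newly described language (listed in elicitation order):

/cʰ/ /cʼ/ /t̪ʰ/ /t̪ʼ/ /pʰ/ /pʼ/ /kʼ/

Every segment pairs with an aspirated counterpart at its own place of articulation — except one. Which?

/kʼ/

Bilabial: /pʰ/ ~ /pʼ/
Dental: /t̪ʰ/ ~ /t̪ʼ/
Palatal: /cʰ/ ~ /cʼ/
Velar: only /kʼ/ (ejective); no aspirated partner.
So /kʼ/ is the unpaired segment.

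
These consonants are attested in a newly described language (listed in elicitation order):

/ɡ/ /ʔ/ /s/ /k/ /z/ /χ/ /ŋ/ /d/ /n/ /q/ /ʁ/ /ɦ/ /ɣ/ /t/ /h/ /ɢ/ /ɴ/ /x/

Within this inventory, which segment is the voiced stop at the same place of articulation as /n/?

/d/

/n/ is an alveolar nasal.
The voiced stop at the same place is a voiced alveolar stop — in this inventory, /d/.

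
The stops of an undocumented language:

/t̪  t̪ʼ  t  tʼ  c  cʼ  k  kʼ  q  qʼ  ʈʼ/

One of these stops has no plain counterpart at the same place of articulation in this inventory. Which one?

Dental: /t̪/ ~ /t̪ʼ/
Alveolar: /t/ ~ /tʼ/
Palatal: /c/ ~ /cʼ/
Velar: /k/ ~ /kʼ/
Uvular: /q/ ~ /qʼ/
Retroflex: only /ʈʼ/ (ejective); no plain partner.
So /ʈʼ/ is the unpaired segment.

/ʈʼ/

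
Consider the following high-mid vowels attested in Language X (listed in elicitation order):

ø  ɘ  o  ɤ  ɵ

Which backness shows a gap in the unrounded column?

front

Unrounded: /ɘ/ (central), /ɤ/ (back).
Rounded: /ø/ (front), /ɵ/ (central), /o/ (back).
Every backness has an unrounded member except front, where /e/ would be expected.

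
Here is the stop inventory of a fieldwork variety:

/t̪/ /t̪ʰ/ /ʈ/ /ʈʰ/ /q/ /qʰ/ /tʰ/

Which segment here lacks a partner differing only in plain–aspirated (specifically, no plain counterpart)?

/tʰ/

Dental: /t̪/ ~ /t̪ʰ/
Retroflex: /ʈ/ ~ /ʈʰ/
Uvular: /q/ ~ /qʰ/
Alveolar: only /tʰ/ (aspirated); no plain partner.
So /tʰ/ is the unpaired segment.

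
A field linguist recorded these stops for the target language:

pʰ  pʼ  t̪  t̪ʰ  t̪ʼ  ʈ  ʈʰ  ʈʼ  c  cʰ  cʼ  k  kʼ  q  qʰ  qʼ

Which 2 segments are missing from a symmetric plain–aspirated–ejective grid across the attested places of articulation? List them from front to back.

/p/, /kʰ/

place of articulation  plain     aspirated  ejective
bilabial          —         pʰ        pʼ      
dental            t̪        t̪ʰ       t̪ʼ     
retroflex         ʈ         ʈʰ        ʈʼ      
palatal           c         cʰ        cʼ      
velar             k         —         kʼ      
uvular            q         qʰ        qʼ      
Gaps, from front to back: bilabial lacks plain (/p/); velar lacks aspirated (/kʰ/).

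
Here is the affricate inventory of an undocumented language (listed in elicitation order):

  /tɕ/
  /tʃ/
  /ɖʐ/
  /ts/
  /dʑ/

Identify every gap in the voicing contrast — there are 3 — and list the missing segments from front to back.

place of articulation  voiceless  voiced  
alveolar          ts        —       
postalveolar      tʃ        —       
retroflex         —         ɖʐ      
alveolo-palatal   tɕ        dʑ      
Gaps, from front to back: alveolar lacks voiced (/dz/); postalveolar lacks voiced (/dʒ/); retroflex lacks voiceless (/ʈʂ/).

/dz/, /dʒ/, /ʈʂ/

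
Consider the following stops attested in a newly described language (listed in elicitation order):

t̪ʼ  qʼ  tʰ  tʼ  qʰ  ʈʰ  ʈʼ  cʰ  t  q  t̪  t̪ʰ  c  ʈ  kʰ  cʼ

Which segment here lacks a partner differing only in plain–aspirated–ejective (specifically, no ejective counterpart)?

Dental: /t̪/ ~ /t̪ʰ/ ~ /t̪ʼ/
Alveolar: /t/ ~ /tʰ/ ~ /tʼ/
Retroflex: /ʈ/ ~ /ʈʰ/ ~ /ʈʼ/
Palatal: /c/ ~ /cʰ/ ~ /cʼ/
Uvular: /q/ ~ /qʰ/ ~ /qʼ/
Velar: only /kʰ/ (aspirated); no ejective partner.
So /kʰ/ is the unpaired segment.

/kʰ/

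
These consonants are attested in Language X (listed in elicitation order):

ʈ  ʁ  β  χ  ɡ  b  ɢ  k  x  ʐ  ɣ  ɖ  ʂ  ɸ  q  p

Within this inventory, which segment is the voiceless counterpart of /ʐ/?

/ʐ/ is a voiced retroflex fricative.
The voiceless counterpart is a voiceless retroflex fricative — in this inventory, /ʂ/.

/ʂ/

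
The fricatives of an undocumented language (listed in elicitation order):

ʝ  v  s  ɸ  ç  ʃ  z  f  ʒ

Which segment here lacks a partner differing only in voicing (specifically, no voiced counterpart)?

/ɸ/

Labiodental: /f/ ~ /v/
Alveolar: /s/ ~ /z/
Postalveolar: /ʃ/ ~ /ʒ/
Palatal: /ç/ ~ /ʝ/
Bilabial: only /ɸ/ (voiceless); no voiced partner.
So /ɸ/ is the unpaired segment.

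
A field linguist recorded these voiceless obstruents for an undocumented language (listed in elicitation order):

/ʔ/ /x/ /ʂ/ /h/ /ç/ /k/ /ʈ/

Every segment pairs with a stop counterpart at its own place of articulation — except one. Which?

Retroflex: /ʈ/ ~ /ʂ/
Velar: /k/ ~ /x/
Glottal: /ʔ/ ~ /h/
Palatal: only /ç/ (fricative); no stop partner.
So /ç/ is the unpaired segment.

/ç/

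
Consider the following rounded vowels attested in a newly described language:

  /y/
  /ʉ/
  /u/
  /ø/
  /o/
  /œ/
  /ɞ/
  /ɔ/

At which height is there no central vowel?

high-mid

high: front /y/, central /ʉ/, back /u/.
high-mid: front /ø/, central —, back /o/.
low-mid: front /œ/, central /ɞ/, back /ɔ/.
Every height has a central member except high-mid, where /ɵ/ would be expected.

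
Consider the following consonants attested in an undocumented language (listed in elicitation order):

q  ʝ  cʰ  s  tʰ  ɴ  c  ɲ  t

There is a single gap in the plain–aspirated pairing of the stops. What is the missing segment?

place of articulation  plain     aspirated
alveolar          t         tʰ      
palatal           c         cʰ      
uvular            q         —       
The uvular row has no aspirated member, so the gap is the aspirated uvular stop /qʰ/.

/qʰ/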